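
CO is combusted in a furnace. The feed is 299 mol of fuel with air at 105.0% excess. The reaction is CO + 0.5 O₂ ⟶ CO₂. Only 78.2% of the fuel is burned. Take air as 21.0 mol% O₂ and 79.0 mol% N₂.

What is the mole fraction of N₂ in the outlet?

0.702

Stoichiometric O₂ = 0.5 × 299 = 149.5 mol; O₂ fed = 149.5 × 2.050 = 306.5 mol.
N₂ fed = 306.5 × 79/21 = 1153 mol.
Fuel reacted = 0.782 × 299 → ξ = 233.8 mol.
Outlet (n = n₀ + ν ξ):
  CO: 299 − 1(233.8) = 65.18
  O₂: 306.5 − 0.5(233.8) = 189.6
  N₂: 1153 (inert)
  CO₂: 0 + 1(233.8) = 233.8
Total out = 1641 mol; y_N₂ = 1153 / 1641 = 0.7024.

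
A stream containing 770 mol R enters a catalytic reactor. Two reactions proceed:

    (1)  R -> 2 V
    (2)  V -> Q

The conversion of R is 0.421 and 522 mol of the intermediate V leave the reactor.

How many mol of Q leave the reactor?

Conversion of R: R consumed = 1ξ₁ = 0.421 × 770 → ξ₁ = 324.2 mol.
V balance: n_V = 0 + 2ξ₁ − 1ξ₂ = 522 → ξ₂ = (2·324.2 − 522)/1 = 126.3 mol.
Outlet amounts (n = n₀ + Σ ν·ξ):
  R: 770 − 1(324.2) = 445.8
  V: 0 + 2(324.2) − 1(126.3) = 522
  Q: 0 + 1(126.3) = 126.3

126 mol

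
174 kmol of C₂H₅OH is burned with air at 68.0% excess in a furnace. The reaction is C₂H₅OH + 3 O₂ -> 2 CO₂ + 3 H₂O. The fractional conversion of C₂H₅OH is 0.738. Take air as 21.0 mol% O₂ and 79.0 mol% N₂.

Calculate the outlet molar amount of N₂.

3300 kmol

Stoichiometric O₂ = 3 × 174 = 522 kmol; O₂ fed = 522 × 1.680 = 877 kmol.
N₂ fed = 877 × 79/21 = 3299 kmol.
Fuel reacted = 0.738 × 174 → ξ = 128.4 kmol.
Outlet (n = n₀ + ν ξ):
  C₂H₅OH: 174 − 1(128.4) = 45.59
  O₂: 877 − 3(128.4) = 491.7
  N₂: 3299 (inert)
  CO₂: 0 + 2(128.4) = 256.8
  H₂O: 0 + 3(128.4) = 385.2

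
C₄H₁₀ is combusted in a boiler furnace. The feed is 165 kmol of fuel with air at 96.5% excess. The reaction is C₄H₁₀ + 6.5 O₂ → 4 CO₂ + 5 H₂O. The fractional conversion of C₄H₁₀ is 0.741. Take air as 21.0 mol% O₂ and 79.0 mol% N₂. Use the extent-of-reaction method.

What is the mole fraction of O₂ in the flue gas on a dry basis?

0.134

Stoichiometric O₂ = 6.5 × 165 = 1072 kmol; O₂ fed = 1072 × 1.965 = 2107 kmol.
N₂ fed = 2107 × 79/21 = 7928 kmol.
Fuel reacted = 0.741 × 165 → ξ = 122.3 kmol.
Outlet (n = n₀ + ν ξ):
  C₄H₁₀: 165 − 1(122.3) = 42.73
  O₂: 2107 − 6.5(122.3) = 1313
  N₂: 7928 (inert)
  CO₂: 0 + 4(122.3) = 489.1
  H₂O: 0 + 5(122.3) = 611.3
Dry total = 9773 kmol; y_O₂ (dry) = 1313 / 9773 = 0.1343.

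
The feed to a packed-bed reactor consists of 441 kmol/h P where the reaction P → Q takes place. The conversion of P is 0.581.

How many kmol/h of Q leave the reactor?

256 kmol/h

P reacted = 0.581 × 441 = 256.2 kmol/h; ν_P = −1, so ξ = 256.2/1 = 256.2 kmol/h.
Outlet amounts (n = n₀ + ν ξ):
  P: 441 − 1(256.2) = 184.8
  Q: 0 + 1(256.2) = 256.2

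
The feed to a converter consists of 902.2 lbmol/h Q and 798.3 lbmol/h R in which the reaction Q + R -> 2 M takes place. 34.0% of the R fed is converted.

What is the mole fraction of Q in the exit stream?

0.371

R reacted = 0.34 × 798.3 = 271.4 lbmol/h; ν_R = −1, so ξ = 271.4/1 = 271.4 lbmol/h.
Outlet amounts (n = n₀ + ν ξ):
  Q: 902.2 − 1(271.4) = 630.8
  R: 798.3 − 1(271.4) = 526.9
  M: 0 + 2(271.4) = 542.8
Total out = 1700 lbmol/h; y_Q = 630.8 / 1700 = 0.3709.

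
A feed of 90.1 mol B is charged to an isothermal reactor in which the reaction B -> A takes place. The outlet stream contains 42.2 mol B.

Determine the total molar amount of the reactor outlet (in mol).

90.1 mol

For B: n = n₀ − 1ξ → 42.2 = 90.1 − 1ξ, giving ξ = 47.9 mol.
Outlet amounts (n = n₀ + ν ξ):
  B: 90.1 − 1(47.9) = 42.2
  A: 0 + 1(47.9) = 47.9
Total out = 42.2 + 47.9 = 90.1 mol.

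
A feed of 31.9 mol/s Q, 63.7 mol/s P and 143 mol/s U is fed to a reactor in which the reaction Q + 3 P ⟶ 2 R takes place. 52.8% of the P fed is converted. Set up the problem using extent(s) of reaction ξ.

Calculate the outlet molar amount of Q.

20.7 mol/s

P reacted = 0.528 × 63.7 = 33.63 mol/s; ν_P = −3, so ξ = 33.63/3 = 11.21 mol/s.
Outlet amounts (n = n₀ + ν ξ):
  Q: 31.9 − 1(11.21) = 20.69
  P: 63.7 − 3(11.21) = 30.07
  R: 0 + 2(11.21) = 22.42
  U: 143 (inert)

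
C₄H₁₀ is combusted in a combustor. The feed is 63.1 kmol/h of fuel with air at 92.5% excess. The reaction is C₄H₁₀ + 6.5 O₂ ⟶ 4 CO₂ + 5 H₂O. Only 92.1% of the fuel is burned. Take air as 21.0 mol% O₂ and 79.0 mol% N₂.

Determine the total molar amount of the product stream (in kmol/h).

Stoichiometric O₂ = 6.5 × 63.1 = 410.2 kmol/h; O₂ fed = 410.2 × 1.925 = 789.5 kmol/h.
N₂ fed = 789.5 × 79/21 = 2970 kmol/h.
Fuel reacted = 0.921 × 63.1 → ξ = 58.12 kmol/h.
Outlet (n = n₀ + ν ξ):
  C₄H₁₀: 63.1 − 1(58.12) = 4.985
  O₂: 789.5 − 6.5(58.12) = 411.8
  N₂: 2970 (inert)
  CO₂: 0 + 4(58.12) = 232.5
  H₂O: 0 + 5(58.12) = 290.6
Total out = 4.985 + 411.8 + 2970 + 232.5 + 290.6 = 3910 kmol/h.

3910 kmol/h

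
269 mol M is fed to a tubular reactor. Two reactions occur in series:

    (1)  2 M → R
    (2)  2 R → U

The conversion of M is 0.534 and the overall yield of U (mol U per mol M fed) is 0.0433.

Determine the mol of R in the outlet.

Conversion of M: M consumed = 2ξ₁ = 0.534 × 269 → ξ₁ = 71.82 mol.
Yield of U: 1ξ₂ / 269 = 0.0433 → ξ₂ = 11.65 mol.
Outlet amounts (n = n₀ + Σ ν·ξ):
  M: 269 − 2(71.82) = 125.4
  R: 0 + 1(71.82) − 2(11.65) = 48.53
  U: 0 + 1(11.65) = 11.65

48.5 mol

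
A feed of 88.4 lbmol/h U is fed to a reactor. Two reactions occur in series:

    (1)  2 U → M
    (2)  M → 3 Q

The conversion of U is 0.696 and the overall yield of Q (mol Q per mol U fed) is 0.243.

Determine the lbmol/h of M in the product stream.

23.6 lbmol/h

Conversion of U: U consumed = 2ξ₁ = 0.696 × 88.4 → ξ₁ = 30.76 lbmol/h.
Yield of Q: 3ξ₂ / 88.4 = 0.243 → ξ₂ = 7.16 lbmol/h.
Outlet amounts (n = n₀ + Σ ν·ξ):
  U: 88.4 − 2(30.76) = 26.87
  M: 0 + 1(30.76) − 1(7.16) = 23.6
  Q: 0 + 3(7.16) = 21.48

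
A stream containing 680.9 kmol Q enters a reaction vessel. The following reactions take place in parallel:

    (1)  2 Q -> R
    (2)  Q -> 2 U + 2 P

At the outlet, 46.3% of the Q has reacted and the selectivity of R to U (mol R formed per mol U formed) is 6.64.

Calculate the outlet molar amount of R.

152 kmol

Conversion of Q: Q consumed = 0.463 × 680.9 = 315.3 kmol = 2ξ₁ + 1ξ₂.
Selectivity: 1ξ₁ / (2ξ₂) = 6.64 → ξ₁ = 13.28 ξ₂.
Substitute: (2·13.28 + 1) ξ₂ = 315.3 → ξ₂ = 11.44 kmol, ξ₁ = 151.9 kmol.
Outlet amounts (n = n₀ + Σ ν·ξ):
  Q: 680.9 − 2(151.9) − 1(11.44) = 365.6
  R: 0 + 1(151.9) = 151.9
  U: 0 + 2(11.44) = 22.88
  P: 0 + 2(11.44) = 22.88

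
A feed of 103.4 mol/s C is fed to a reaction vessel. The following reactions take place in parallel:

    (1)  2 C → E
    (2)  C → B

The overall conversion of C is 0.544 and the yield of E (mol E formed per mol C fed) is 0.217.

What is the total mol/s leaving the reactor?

81 mol/s

Yield of E: 1ξ₁ / 103.4 = 0.217 → ξ₁ = 22.44 mol/s.
Conversion of C: 2ξ₁ + 1ξ₂ = 0.544 × 103.4 = 56.25 → ξ₂ = 11.37 mol/s.
Outlet amounts (n = n₀ + Σ ν·ξ):
  C: 103.4 − 2(22.44) − 1(11.37) = 47.15
  E: 0 + 1(22.44) = 22.44
  B: 0 + 1(11.37) = 11.37
Total out = 47.15 + 22.44 + 11.37 = 80.96 mol/s.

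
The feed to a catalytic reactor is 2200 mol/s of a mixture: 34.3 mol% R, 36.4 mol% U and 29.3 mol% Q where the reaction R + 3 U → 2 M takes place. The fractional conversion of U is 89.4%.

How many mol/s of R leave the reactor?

516 mol/s

U reacted = 0.894 × 800.8 = 715.9 mol/s; ν_U = −3, so ξ = 715.9/3 = 238.6 mol/s.
Outlet amounts (n = n₀ + ν ξ):
  R: 754.6 − 1(238.6) = 516
  U: 800.8 − 3(238.6) = 84.88
  M: 0 + 2(238.6) = 477.3
  Q: 644.6 (inert)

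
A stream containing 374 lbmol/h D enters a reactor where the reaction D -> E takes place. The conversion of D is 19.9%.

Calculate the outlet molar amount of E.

D reacted = 0.199 × 374 = 74.43 lbmol/h; ν_D = −1, so ξ = 74.43/1 = 74.43 lbmol/h.
Outlet amounts (n = n₀ + ν ξ):
  D: 374 − 1(74.43) = 299.6
  E: 0 + 1(74.43) = 74.43

74.4 lbmol/h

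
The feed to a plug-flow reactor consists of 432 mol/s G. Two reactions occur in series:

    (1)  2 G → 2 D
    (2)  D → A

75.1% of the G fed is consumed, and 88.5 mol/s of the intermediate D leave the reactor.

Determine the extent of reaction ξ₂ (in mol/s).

Conversion of G: G consumed = 2ξ₁ = 0.751 × 432 → ξ₁ = 162.2 mol/s.
D balance: n_D = 0 + 2ξ₁ − 1ξ₂ = 88.5 → ξ₂ = (2·162.2 − 88.5)/1 = 235.9 mol/s.
Outlet amounts (n = n₀ + Σ ν·ξ):
  G: 432 − 2(162.2) = 107.6
  D: 0 + 2(162.2) − 1(235.9) = 88.5
  A: 0 + 1(235.9) = 235.9

ξ₂ = 236 mol/s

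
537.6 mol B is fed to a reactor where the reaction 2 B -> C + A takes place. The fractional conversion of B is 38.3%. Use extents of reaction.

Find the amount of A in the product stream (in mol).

103 mol

B reacted = 0.383 × 537.6 = 205.9 mol; ν_B = −2, so ξ = 205.9/2 = 103 mol.
Outlet amounts (n = n₀ + ν ξ):
  B: 537.6 − 2(103) = 331.7
  C: 0 + 1(103) = 103
  A: 0 + 1(103) = 103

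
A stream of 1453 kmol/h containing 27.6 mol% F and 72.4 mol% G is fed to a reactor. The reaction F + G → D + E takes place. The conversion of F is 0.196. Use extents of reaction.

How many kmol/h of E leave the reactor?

78.6 kmol/h

F reacted = 0.196 × 401 = 78.6 kmol/h; ν_F = −1, so ξ = 78.6/1 = 78.6 kmol/h.
Outlet amounts (n = n₀ + ν ξ):
  F: 401 − 1(78.6) = 322.4
  G: 1052 − 1(78.6) = 973.4
  D: 0 + 1(78.6) = 78.6
  E: 0 + 1(78.6) = 78.6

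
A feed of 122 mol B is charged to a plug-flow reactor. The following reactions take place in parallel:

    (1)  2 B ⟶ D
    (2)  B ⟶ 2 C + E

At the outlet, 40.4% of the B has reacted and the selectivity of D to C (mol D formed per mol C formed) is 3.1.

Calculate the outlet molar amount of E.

3.68 mol

Conversion of B: B consumed = 0.404 × 122 = 49.29 mol = 2ξ₁ + 1ξ₂.
Selectivity: 1ξ₁ / (2ξ₂) = 3.1 → ξ₁ = 6.2 ξ₂.
Substitute: (2·6.2 + 1) ξ₂ = 49.29 → ξ₂ = 3.678 mol, ξ₁ = 22.8 mol.
Outlet amounts (n = n₀ + Σ ν·ξ):
  B: 122 − 2(22.8) − 1(3.678) = 72.71
  D: 0 + 1(22.8) = 22.8
  C: 0 + 2(3.678) = 7.356
  E: 0 + 1(3.678) = 3.678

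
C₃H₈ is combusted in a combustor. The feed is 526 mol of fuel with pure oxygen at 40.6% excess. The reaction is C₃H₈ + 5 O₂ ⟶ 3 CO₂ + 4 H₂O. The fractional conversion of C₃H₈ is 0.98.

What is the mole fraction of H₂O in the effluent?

Stoichiometric O₂ = 5 × 526 = 2630 mol; O₂ fed = 2630 × 1.406 = 3698 mol.
Fuel reacted = 0.98 × 526 → ξ = 515.5 mol.
Outlet (n = n₀ + ν ξ):
  C₃H₈: 526 − 1(515.5) = 10.52
  O₂: 3698 − 5(515.5) = 1120
  CO₂: 0 + 3(515.5) = 1546
  H₂O: 0 + 4(515.5) = 2062
Total out = 4739 mol; y_H₂O = 2062 / 4739 = 0.4351.

0.435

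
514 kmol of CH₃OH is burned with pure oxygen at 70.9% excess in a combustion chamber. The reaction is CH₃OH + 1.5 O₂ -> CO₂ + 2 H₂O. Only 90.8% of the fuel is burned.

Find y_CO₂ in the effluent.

Stoichiometric O₂ = 1.5 × 514 = 771 kmol; O₂ fed = 771 × 1.709 = 1318 kmol.
Fuel reacted = 0.908 × 514 → ξ = 466.7 kmol.
Outlet (n = n₀ + ν ξ):
  CH₃OH: 514 − 1(466.7) = 47.29
  O₂: 1318 − 1.5(466.7) = 617.6
  CO₂: 0 + 1(466.7) = 466.7
  H₂O: 0 + 2(466.7) = 933.4
Total out = 2065 kmol; y_CO₂ = 466.7 / 2065 = 0.226.

0.226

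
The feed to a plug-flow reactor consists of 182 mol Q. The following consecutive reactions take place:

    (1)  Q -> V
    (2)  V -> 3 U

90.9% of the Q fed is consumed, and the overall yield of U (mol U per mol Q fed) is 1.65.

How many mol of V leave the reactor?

65.3 mol

Conversion of Q: Q consumed = 1ξ₁ = 0.909 × 182 → ξ₁ = 165.4 mol.
Yield of U: 3ξ₂ / 182 = 1.65 → ξ₂ = 100.1 mol.
Outlet amounts (n = n₀ + Σ ν·ξ):
  Q: 182 − 1(165.4) = 16.56
  V: 0 + 1(165.4) − 1(100.1) = 65.34
  U: 0 + 3(100.1) = 300.3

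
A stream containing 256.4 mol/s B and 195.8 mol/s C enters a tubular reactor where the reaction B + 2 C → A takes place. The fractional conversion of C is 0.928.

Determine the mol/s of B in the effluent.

166 mol/s

C reacted = 0.928 × 195.8 = 181.7 mol/s; ν_C = −2, so ξ = 181.7/2 = 90.85 mol/s.
Outlet amounts (n = n₀ + ν ξ):
  B: 256.4 − 1(90.85) = 165.5
  C: 195.8 − 2(90.85) = 14.1
  A: 0 + 1(90.85) = 90.85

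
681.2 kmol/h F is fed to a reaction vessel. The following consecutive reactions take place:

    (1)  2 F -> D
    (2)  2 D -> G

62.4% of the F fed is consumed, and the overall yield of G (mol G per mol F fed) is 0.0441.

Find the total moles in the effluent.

Conversion of F: F consumed = 2ξ₁ = 0.624 × 681.2 → ξ₁ = 212.5 kmol/h.
Yield of G: 1ξ₂ / 681.2 = 0.0441 → ξ₂ = 30.04 kmol/h.
Outlet amounts (n = n₀ + Σ ν·ξ):
  F: 681.2 − 2(212.5) = 256.1
  D: 0 + 1(212.5) − 2(30.04) = 152.5
  G: 0 + 1(30.04) = 30.04
Total out = 256.1 + 152.5 + 30.04 = 438.6 kmol/h.

439 kmol/h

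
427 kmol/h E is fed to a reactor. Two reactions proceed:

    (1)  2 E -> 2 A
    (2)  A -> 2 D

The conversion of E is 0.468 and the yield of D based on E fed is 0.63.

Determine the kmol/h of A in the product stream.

Conversion of E: E consumed = 2ξ₁ = 0.468 × 427 → ξ₁ = 99.92 kmol/h.
Yield of D: 2ξ₂ / 427 = 0.63 → ξ₂ = 134.5 kmol/h.
Outlet amounts (n = n₀ + Σ ν·ξ):
  E: 427 − 2(99.92) = 227.2
  A: 0 + 2(99.92) − 1(134.5) = 65.33
  D: 0 + 2(134.5) = 269

65.3 kmol/h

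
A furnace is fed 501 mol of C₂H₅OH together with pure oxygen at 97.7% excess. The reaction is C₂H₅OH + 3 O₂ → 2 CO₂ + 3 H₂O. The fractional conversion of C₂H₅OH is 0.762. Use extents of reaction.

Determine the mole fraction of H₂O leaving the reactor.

0.297

Stoichiometric O₂ = 3 × 501 = 1503 mol; O₂ fed = 1503 × 1.977 = 2971 mol.
Fuel reacted = 0.762 × 501 → ξ = 381.8 mol.
Outlet (n = n₀ + ν ξ):
  C₂H₅OH: 501 − 1(381.8) = 119.2
  O₂: 2971 − 3(381.8) = 1826
  CO₂: 0 + 2(381.8) = 763.5
  H₂O: 0 + 3(381.8) = 1145
Total out = 3854 mol; y_H₂O = 1145 / 3854 = 0.2972.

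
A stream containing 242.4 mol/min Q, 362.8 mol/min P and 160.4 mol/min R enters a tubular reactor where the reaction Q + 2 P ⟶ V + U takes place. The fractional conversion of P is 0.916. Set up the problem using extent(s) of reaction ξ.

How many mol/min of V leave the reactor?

P reacted = 0.916 × 362.8 = 332.3 mol/min; ν_P = −2, so ξ = 332.3/2 = 166.2 mol/min.
Outlet amounts (n = n₀ + ν ξ):
  Q: 242.4 − 1(166.2) = 76.24
  P: 362.8 − 2(166.2) = 30.48
  V: 0 + 1(166.2) = 166.2
  U: 0 + 1(166.2) = 166.2
  R: 160.4 (inert)

166 mol/min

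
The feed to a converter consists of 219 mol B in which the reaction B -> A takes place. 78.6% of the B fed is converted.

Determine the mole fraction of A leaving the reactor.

0.786

B reacted = 0.786 × 219 = 172.1 mol; ν_B = −1, so ξ = 172.1/1 = 172.1 mol.
Outlet amounts (n = n₀ + ν ξ):
  B: 219 − 1(172.1) = 46.87
  A: 0 + 1(172.1) = 172.1
Total out = 219 mol; y_A = 172.1 / 219 = 0.786.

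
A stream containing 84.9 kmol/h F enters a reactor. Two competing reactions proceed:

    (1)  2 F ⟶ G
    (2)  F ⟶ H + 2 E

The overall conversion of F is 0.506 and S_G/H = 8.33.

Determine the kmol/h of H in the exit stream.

2.43 kmol/h

Conversion of F: F consumed = 0.506 × 84.9 = 42.96 kmol/h = 2ξ₁ + 1ξ₂.
Selectivity: 1ξ₁ / (1ξ₂) = 8.33 → ξ₁ = 8.33 ξ₂.
Substitute: (2·8.33 + 1) ξ₂ = 42.96 → ξ₂ = 2.433 kmol/h, ξ₁ = 20.26 kmol/h.
Outlet amounts (n = n₀ + Σ ν·ξ):
  F: 84.9 − 2(20.26) − 1(2.433) = 41.94
  G: 0 + 1(20.26) = 20.26
  H: 0 + 1(2.433) = 2.433
  E: 0 + 2(2.433) = 4.865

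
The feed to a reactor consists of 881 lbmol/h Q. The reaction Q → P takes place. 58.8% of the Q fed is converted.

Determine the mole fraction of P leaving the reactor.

Q reacted = 0.588 × 881 = 518 lbmol/h; ν_Q = −1, so ξ = 518/1 = 518 lbmol/h.
Outlet amounts (n = n₀ + ν ξ):
  Q: 881 − 1(518) = 363
  P: 0 + 1(518) = 518
Total out = 881 lbmol/h; y_P = 518 / 881 = 0.588.

0.588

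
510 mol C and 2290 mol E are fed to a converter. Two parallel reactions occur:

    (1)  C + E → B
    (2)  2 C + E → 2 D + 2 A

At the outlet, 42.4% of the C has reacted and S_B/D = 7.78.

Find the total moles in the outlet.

Conversion of C: C consumed = 0.424 × 510 = 216.2 mol = 1ξ₁ + 2ξ₂.
Selectivity: 1ξ₁ / (2ξ₂) = 7.78 → ξ₁ = 15.56 ξ₂.
Substitute: (1·15.56 + 2) ξ₂ = 216.2 → ξ₂ = 12.31 mol, ξ₁ = 191.6 mol.
Outlet amounts (n = n₀ + Σ ν·ξ):
  C: 510 − 1(191.6) − 2(12.31) = 293.8
  E: 2290 − 1(191.6) − 1(12.31) = 2086
  B: 0 + 1(191.6) = 191.6
  D: 0 + 2(12.31) = 24.63
  A: 0 + 2(12.31) = 24.63
Total out = 293.8 + 2086 + 191.6 + 24.63 + 24.63 = 2621 mol.

2620 mol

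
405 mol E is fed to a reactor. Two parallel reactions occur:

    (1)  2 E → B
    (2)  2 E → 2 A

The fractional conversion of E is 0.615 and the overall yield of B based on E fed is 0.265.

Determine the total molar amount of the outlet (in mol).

298 mol

Yield of B: 1ξ₁ / 405 = 0.265 → ξ₁ = 107.3 mol.
Conversion of E: 2ξ₁ + 2ξ₂ = 0.615 × 405 = 249.1 → ξ₂ = 17.21 mol.
Outlet amounts (n = n₀ + Σ ν·ξ):
  E: 405 − 2(107.3) − 2(17.21) = 155.9
  B: 0 + 1(107.3) = 107.3
  A: 0 + 2(17.21) = 34.42
Total out = 155.9 + 107.3 + 34.42 = 297.7 mol.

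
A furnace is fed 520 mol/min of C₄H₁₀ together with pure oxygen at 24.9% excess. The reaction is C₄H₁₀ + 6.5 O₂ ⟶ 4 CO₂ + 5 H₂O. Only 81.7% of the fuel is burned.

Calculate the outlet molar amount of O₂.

Stoichiometric O₂ = 6.5 × 520 = 3380 mol/min; O₂ fed = 3380 × 1.249 = 4222 mol/min.
Fuel reacted = 0.817 × 520 → ξ = 424.8 mol/min.
Outlet (n = n₀ + ν ξ):
  C₄H₁₀: 520 − 1(424.8) = 95.16
  O₂: 4222 − 6.5(424.8) = 1460
  CO₂: 0 + 4(424.8) = 1699
  H₂O: 0 + 5(424.8) = 2124

1460 mol/min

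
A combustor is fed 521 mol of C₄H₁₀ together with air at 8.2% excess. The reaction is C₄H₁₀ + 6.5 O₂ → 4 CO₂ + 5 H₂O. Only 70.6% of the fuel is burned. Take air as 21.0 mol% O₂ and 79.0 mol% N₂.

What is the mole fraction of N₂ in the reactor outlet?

Stoichiometric O₂ = 6.5 × 521 = 3386 mol; O₂ fed = 3386 × 1.082 = 3664 mol.
N₂ fed = 3664 × 79/21 = 13780 mol.
Fuel reacted = 0.706 × 521 → ξ = 367.8 mol.
Outlet (n = n₀ + ν ξ):
  C₄H₁₀: 521 − 1(367.8) = 153.2
  O₂: 3664 − 6.5(367.8) = 1273
  N₂: 13780 (inert)
  CO₂: 0 + 4(367.8) = 1471
  H₂O: 0 + 5(367.8) = 1839
Total out = 18520 mol; y_N₂ = 13780 / 18520 = 0.7442.

0.744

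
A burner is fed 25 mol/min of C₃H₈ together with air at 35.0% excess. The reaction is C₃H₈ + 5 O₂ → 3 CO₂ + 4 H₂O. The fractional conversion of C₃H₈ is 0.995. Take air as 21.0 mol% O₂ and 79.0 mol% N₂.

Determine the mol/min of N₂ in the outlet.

635 mol/min

Stoichiometric O₂ = 5 × 25 = 125 mol/min; O₂ fed = 125 × 1.350 = 168.8 mol/min.
N₂ fed = 168.8 × 79/21 = 634.8 mol/min.
Fuel reacted = 0.995 × 25 → ξ = 24.88 mol/min.
Outlet (n = n₀ + ν ξ):
  C₃H₈: 25 − 1(24.88) = 0.125
  O₂: 168.8 − 5(24.88) = 44.38
  N₂: 634.8 (inert)
  CO₂: 0 + 3(24.88) = 74.62
  H₂O: 0 + 4(24.88) = 99.5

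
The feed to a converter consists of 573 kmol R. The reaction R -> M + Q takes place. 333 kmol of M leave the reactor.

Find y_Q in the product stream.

For M: n = n₀ + 1ξ → 333 = 0 + 1ξ, giving ξ = 333 kmol.
Outlet amounts (n = n₀ + ν ξ):
  R: 573 − 1(333) = 240
  M: 0 + 1(333) = 333
  Q: 0 + 1(333) = 333
Total out = 906 kmol; y_Q = 333 / 906 = 0.3675.

0.368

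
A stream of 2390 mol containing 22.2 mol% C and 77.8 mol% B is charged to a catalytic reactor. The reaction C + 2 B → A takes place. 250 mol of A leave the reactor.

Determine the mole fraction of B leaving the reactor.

0.719

For A: n = n₀ + 1ξ → 250 = 0 + 1ξ, giving ξ = 250 mol.
Outlet amounts (n = n₀ + ν ξ):
  C: 530.6 − 1(250) = 280.6
  B: 1859 − 2(250) = 1359
  A: 0 + 1(250) = 250
Total out = 1890 mol; y_B = 1359 / 1890 = 0.7193.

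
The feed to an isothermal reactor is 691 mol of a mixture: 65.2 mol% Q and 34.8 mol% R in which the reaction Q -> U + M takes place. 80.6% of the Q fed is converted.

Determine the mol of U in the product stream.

363 mol

Q reacted = 0.806 × 450.5 = 363.1 mol; ν_Q = −1, so ξ = 363.1/1 = 363.1 mol.
Outlet amounts (n = n₀ + ν ξ):
  Q: 450.5 − 1(363.1) = 87.4
  U: 0 + 1(363.1) = 363.1
  M: 0 + 1(363.1) = 363.1
  R: 240.5 (inert)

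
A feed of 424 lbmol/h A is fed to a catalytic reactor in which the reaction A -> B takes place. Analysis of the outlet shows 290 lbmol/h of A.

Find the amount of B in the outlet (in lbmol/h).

For A: n = n₀ − 1ξ → 290 = 424 − 1ξ, giving ξ = 134 lbmol/h.
Outlet amounts (n = n₀ + ν ξ):
  A: 424 − 1(134) = 290
  B: 0 + 1(134) = 134

134 lbmol/h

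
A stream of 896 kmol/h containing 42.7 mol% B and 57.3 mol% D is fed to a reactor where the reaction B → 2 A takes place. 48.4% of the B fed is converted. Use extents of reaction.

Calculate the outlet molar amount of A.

370 kmol/h

B reacted = 0.484 × 382.6 = 185.2 kmol/h; ν_B = −1, so ξ = 185.2/1 = 185.2 kmol/h.
Outlet amounts (n = n₀ + ν ξ):
  B: 382.6 − 1(185.2) = 197.4
  A: 0 + 2(185.2) = 370.3
  D: 513.4 (inert)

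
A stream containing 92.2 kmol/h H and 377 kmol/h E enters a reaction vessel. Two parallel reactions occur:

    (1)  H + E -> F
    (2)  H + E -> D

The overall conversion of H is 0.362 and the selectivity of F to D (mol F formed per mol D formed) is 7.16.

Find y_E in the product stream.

Conversion of H: H consumed = 0.362 × 92.2 = 33.38 kmol/h = 1ξ₁ + 1ξ₂.
Selectivity: 1ξ₁ / (1ξ₂) = 7.16 → ξ₁ = 7.16 ξ₂.
Substitute: (1·7.16 + 1) ξ₂ = 33.38 → ξ₂ = 4.09 kmol/h, ξ₁ = 29.29 kmol/h.
Outlet amounts (n = n₀ + Σ ν·ξ):
  H: 92.2 − 1(29.29) − 1(4.09) = 58.82
  E: 377 − 1(29.29) − 1(4.09) = 343.6
  F: 0 + 1(29.29) = 29.29
  D: 0 + 1(4.09) = 4.09
Total out = 435.8 kmol/h; y_E = 343.6 / 435.8 = 0.7884.

0.788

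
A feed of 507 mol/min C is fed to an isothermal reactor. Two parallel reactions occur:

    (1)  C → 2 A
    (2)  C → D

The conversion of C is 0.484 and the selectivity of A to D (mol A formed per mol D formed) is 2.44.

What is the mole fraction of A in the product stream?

Conversion of C: C consumed = 0.484 × 507 = 245.4 mol/min = 1ξ₁ + 1ξ₂.
Selectivity: 2ξ₁ / (1ξ₂) = 2.44 → ξ₁ = 1.22 ξ₂.
Substitute: (1·1.22 + 1) ξ₂ = 245.4 → ξ₂ = 110.5 mol/min, ξ₁ = 134.9 mol/min.
Outlet amounts (n = n₀ + Σ ν·ξ):
  C: 507 − 1(134.9) − 1(110.5) = 261.6
  A: 0 + 2(134.9) = 269.7
  D: 0 + 1(110.5) = 110.5
Total out = 641.9 mol/min; y_A = 269.7 / 641.9 = 0.4202.

0.42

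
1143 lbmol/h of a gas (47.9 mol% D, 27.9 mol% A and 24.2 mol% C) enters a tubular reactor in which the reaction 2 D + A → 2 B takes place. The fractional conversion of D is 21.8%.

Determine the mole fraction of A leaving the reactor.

D reacted = 0.218 × 547.5 = 119.4 lbmol/h; ν_D = −2, so ξ = 119.4/2 = 59.68 lbmol/h.
Outlet amounts (n = n₀ + ν ξ):
  D: 547.5 − 2(59.68) = 428.1
  A: 318.9 − 1(59.68) = 259.2
  B: 0 + 2(59.68) = 119.4
  C: 276.6 (inert)
Total out = 1083 lbmol/h; y_A = 259.2 / 1083 = 0.2393.

0.239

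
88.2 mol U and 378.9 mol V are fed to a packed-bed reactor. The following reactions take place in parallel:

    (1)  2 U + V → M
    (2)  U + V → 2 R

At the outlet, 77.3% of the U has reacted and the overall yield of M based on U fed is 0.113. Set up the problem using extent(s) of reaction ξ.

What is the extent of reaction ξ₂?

ξ₂ = 48.2 mol

Yield of M: 1ξ₁ / 88.2 = 0.113 → ξ₁ = 9.967 mol.
Conversion of U: 2ξ₁ + 1ξ₂ = 0.773 × 88.2 = 68.18 → ξ₂ = 48.25 mol.
Outlet amounts (n = n₀ + Σ ν·ξ):
  U: 88.2 − 2(9.967) − 1(48.25) = 20.02
  V: 378.9 − 1(9.967) − 1(48.25) = 320.7
  M: 0 + 1(9.967) = 9.967
  R: 0 + 2(48.25) = 96.49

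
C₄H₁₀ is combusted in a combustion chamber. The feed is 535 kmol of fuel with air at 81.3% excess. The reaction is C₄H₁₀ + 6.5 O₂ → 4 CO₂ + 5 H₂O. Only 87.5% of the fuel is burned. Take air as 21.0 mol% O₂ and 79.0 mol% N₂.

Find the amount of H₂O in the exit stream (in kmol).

Stoichiometric O₂ = 6.5 × 535 = 3478 kmol; O₂ fed = 3478 × 1.813 = 6305 kmol.
N₂ fed = 6305 × 79/21 = 23720 kmol.
Fuel reacted = 0.875 × 535 → ξ = 468.1 kmol.
Outlet (n = n₀ + ν ξ):
  C₄H₁₀: 535 − 1(468.1) = 66.88
  O₂: 6305 − 6.5(468.1) = 3262
  N₂: 23720 (inert)
  CO₂: 0 + 4(468.1) = 1872
  H₂O: 0 + 5(468.1) = 2341

2340 kmol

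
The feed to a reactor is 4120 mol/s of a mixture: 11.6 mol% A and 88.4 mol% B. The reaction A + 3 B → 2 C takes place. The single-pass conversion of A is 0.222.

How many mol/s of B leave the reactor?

3320 mol/s

A reacted = 0.222 × 477.9 = 106.1 mol/s; ν_A = −1, so ξ = 106.1/1 = 106.1 mol/s.
Outlet amounts (n = n₀ + ν ξ):
  A: 477.9 − 1(106.1) = 371.8
  B: 3642 − 3(106.1) = 3324
  C: 0 + 2(106.1) = 212.2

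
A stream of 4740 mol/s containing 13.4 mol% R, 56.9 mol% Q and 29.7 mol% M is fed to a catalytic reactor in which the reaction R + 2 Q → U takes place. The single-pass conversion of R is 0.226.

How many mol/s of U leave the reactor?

R reacted = 0.226 × 635.2 = 143.5 mol/s; ν_R = −1, so ξ = 143.5/1 = 143.5 mol/s.
Outlet amounts (n = n₀ + ν ξ):
  R: 635.2 − 1(143.5) = 491.6
  Q: 2697 − 2(143.5) = 2410
  U: 0 + 1(143.5) = 143.5
  M: 1408 (inert)

144 mol/s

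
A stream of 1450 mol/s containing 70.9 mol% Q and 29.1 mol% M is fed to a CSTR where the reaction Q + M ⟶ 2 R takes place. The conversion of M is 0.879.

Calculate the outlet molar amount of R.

M reacted = 0.879 × 421.9 = 370.9 mol/s; ν_M = −1, so ξ = 370.9/1 = 370.9 mol/s.
Outlet amounts (n = n₀ + ν ξ):
  Q: 1028 − 1(370.9) = 657.2
  M: 421.9 − 1(370.9) = 51.06
  R: 0 + 2(370.9) = 741.8

742 mol/s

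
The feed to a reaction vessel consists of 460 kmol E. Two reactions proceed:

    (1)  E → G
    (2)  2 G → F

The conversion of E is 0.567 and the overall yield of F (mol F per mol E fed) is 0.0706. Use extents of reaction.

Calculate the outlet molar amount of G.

196 kmol

Conversion of E: E consumed = 1ξ₁ = 0.567 × 460 → ξ₁ = 260.8 kmol.
Yield of F: 1ξ₂ / 460 = 0.0706 → ξ₂ = 32.48 kmol.
Outlet amounts (n = n₀ + Σ ν·ξ):
  E: 460 − 1(260.8) = 199.2
  G: 0 + 1(260.8) − 2(32.48) = 195.9
  F: 0 + 1(32.48) = 32.48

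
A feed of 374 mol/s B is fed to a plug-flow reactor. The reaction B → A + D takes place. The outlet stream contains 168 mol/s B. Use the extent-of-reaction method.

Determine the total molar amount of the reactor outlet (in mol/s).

580 mol/s

For B: n = n₀ − 1ξ → 168 = 374 − 1ξ, giving ξ = 206 mol/s.
Outlet amounts (n = n₀ + ν ξ):
  B: 374 − 1(206) = 168
  A: 0 + 1(206) = 206
  D: 0 + 1(206) = 206
Total out = 168 + 206 + 206 = 580 mol/s.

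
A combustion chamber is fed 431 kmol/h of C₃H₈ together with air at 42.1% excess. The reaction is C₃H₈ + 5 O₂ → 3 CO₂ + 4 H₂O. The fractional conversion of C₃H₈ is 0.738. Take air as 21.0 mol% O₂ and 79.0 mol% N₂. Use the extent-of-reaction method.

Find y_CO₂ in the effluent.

Stoichiometric O₂ = 5 × 431 = 2155 kmol/h; O₂ fed = 2155 × 1.421 = 3062 kmol/h.
N₂ fed = 3062 × 79/21 = 11520 kmol/h.
Fuel reacted = 0.738 × 431 → ξ = 318.1 kmol/h.
Outlet (n = n₀ + ν ξ):
  C₃H₈: 431 − 1(318.1) = 112.9
  O₂: 3062 − 5(318.1) = 1472
  N₂: 11520 (inert)
  CO₂: 0 + 3(318.1) = 954.2
  H₂O: 0 + 4(318.1) = 1272
Total out = 15330 kmol/h; y_CO₂ = 954.2 / 15330 = 0.06224.

0.0622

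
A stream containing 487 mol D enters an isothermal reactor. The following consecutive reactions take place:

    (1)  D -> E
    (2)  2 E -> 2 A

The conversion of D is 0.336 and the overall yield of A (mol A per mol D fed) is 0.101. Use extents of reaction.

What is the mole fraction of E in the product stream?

0.235

Conversion of D: D consumed = 1ξ₁ = 0.336 × 487 → ξ₁ = 163.6 mol.
Yield of A: 2ξ₂ / 487 = 0.101 → ξ₂ = 24.59 mol.
Outlet amounts (n = n₀ + Σ ν·ξ):
  D: 487 − 1(163.6) = 323.4
  E: 0 + 1(163.6) − 2(24.59) = 114.4
  A: 0 + 2(24.59) = 49.19
Total out = 487 mol; y_E = 114.4 / 487 = 0.235.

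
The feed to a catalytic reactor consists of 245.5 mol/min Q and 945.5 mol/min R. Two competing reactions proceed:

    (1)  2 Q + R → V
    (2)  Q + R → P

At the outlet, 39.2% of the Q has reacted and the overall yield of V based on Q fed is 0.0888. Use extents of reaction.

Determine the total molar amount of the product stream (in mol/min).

1090 mol/min

Yield of V: 1ξ₁ / 245.5 = 0.0888 → ξ₁ = 21.8 mol/min.
Conversion of Q: 2ξ₁ + 1ξ₂ = 0.392 × 245.5 = 96.24 → ξ₂ = 52.64 mol/min.
Outlet amounts (n = n₀ + Σ ν·ξ):
  Q: 245.5 − 2(21.8) − 1(52.64) = 149.3
  R: 945.5 − 1(21.8) − 1(52.64) = 871.1
  V: 0 + 1(21.8) = 21.8
  P: 0 + 1(52.64) = 52.64
Total out = 149.3 + 871.1 + 21.8 + 52.64 = 1095 mol/min.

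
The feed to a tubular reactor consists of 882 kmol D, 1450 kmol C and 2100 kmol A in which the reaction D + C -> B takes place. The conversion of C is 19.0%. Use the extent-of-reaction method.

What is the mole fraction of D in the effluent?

C reacted = 0.19 × 1450 = 275.5 kmol; ν_C = −1, so ξ = 275.5/1 = 275.5 kmol.
Outlet amounts (n = n₀ + ν ξ):
  D: 882 − 1(275.5) = 606.5
  C: 1450 − 1(275.5) = 1174
  B: 0 + 1(275.5) = 275.5
  A: 2100 (inert)
Total out = 4156 kmol; y_D = 606.5 / 4156 = 0.1459.

0.146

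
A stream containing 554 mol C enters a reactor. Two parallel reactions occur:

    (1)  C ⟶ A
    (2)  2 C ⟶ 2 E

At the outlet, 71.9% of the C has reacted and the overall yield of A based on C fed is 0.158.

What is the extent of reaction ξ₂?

ξ₂ = 155 mol

Yield of A: 1ξ₁ / 554 = 0.158 → ξ₁ = 87.53 mol.
Conversion of C: 1ξ₁ + 2ξ₂ = 0.719 × 554 = 398.3 → ξ₂ = 155.4 mol.
Outlet amounts (n = n₀ + Σ ν·ξ):
  C: 554 − 1(87.53) − 2(155.4) = 155.7
  A: 0 + 1(87.53) = 87.53
  E: 0 + 2(155.4) = 310.8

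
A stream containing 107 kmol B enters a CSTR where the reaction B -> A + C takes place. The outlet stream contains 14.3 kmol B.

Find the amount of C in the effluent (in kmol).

92.7 kmol

For B: n = n₀ − 1ξ → 14.3 = 107 − 1ξ, giving ξ = 92.7 kmol.
Outlet amounts (n = n₀ + ν ξ):
  B: 107 − 1(92.7) = 14.3
  A: 0 + 1(92.7) = 92.7
  C: 0 + 1(92.7) = 92.7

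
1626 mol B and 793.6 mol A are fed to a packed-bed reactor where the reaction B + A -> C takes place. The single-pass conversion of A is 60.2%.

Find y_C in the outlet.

0.246

A reacted = 0.602 × 793.6 = 477.7 mol; ν_A = −1, so ξ = 477.7/1 = 477.7 mol.
Outlet amounts (n = n₀ + ν ξ):
  B: 1626 − 1(477.7) = 1148
  A: 793.6 − 1(477.7) = 315.9
  C: 0 + 1(477.7) = 477.7
Total out = 1942 mol; y_C = 477.7 / 1942 = 0.246.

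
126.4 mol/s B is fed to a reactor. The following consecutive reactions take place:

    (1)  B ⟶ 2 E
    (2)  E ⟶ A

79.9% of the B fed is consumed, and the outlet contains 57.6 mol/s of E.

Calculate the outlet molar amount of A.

144 mol/s

Conversion of B: B consumed = 1ξ₁ = 0.799 × 126.4 → ξ₁ = 101 mol/s.
E balance: n_E = 0 + 2ξ₁ − 1ξ₂ = 57.6 → ξ₂ = (2·101 − 57.6)/1 = 144.4 mol/s.
Outlet amounts (n = n₀ + Σ ν·ξ):
  B: 126.4 − 1(101) = 25.41
  E: 0 + 2(101) − 1(144.4) = 57.6
  A: 0 + 1(144.4) = 144.4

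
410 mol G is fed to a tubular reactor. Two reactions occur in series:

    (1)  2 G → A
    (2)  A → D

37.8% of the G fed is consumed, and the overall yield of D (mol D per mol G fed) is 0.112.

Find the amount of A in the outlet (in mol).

31.6 mol

Conversion of G: G consumed = 2ξ₁ = 0.378 × 410 → ξ₁ = 77.49 mol.
Yield of D: 1ξ₂ / 410 = 0.112 → ξ₂ = 45.92 mol.
Outlet amounts (n = n₀ + Σ ν·ξ):
  G: 410 − 2(77.49) = 255
  A: 0 + 1(77.49) − 1(45.92) = 31.57
  D: 0 + 1(45.92) = 45.92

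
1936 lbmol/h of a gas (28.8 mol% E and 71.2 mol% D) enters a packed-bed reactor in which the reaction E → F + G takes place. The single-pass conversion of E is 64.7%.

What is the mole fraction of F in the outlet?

E reacted = 0.647 × 557.6 = 360.7 lbmol/h; ν_E = −1, so ξ = 360.7/1 = 360.7 lbmol/h.
Outlet amounts (n = n₀ + ν ξ):
  E: 557.6 − 1(360.7) = 196.8
  F: 0 + 1(360.7) = 360.7
  G: 0 + 1(360.7) = 360.7
  D: 1378 (inert)
Total out = 2297 lbmol/h; y_F = 360.7 / 2297 = 0.1571.

0.157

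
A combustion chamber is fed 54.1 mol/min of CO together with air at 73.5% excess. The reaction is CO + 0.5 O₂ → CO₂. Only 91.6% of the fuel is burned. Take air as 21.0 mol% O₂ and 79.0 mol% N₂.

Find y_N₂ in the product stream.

0.698

Stoichiometric O₂ = 0.5 × 54.1 = 27.05 mol/min; O₂ fed = 27.05 × 1.735 = 46.93 mol/min.
N₂ fed = 46.93 × 79/21 = 176.6 mol/min.
Fuel reacted = 0.916 × 54.1 → ξ = 49.56 mol/min.
Outlet (n = n₀ + ν ξ):
  CO: 54.1 − 1(49.56) = 4.544
  O₂: 46.93 − 0.5(49.56) = 22.15
  N₂: 176.6 (inert)
  CO₂: 0 + 1(49.56) = 49.56
Total out = 252.8 mol/min; y_N₂ = 176.6 / 252.8 = 0.6984.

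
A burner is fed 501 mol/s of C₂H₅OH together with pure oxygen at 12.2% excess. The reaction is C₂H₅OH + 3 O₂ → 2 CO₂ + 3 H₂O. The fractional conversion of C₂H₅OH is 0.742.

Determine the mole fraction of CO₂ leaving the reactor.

Stoichiometric O₂ = 3 × 501 = 1503 mol/s; O₂ fed = 1503 × 1.122 = 1686 mol/s.
Fuel reacted = 0.742 × 501 → ξ = 371.7 mol/s.
Outlet (n = n₀ + ν ξ):
  C₂H₅OH: 501 − 1(371.7) = 129.3
  O₂: 1686 − 3(371.7) = 571.1
  CO₂: 0 + 2(371.7) = 743.5
  H₂O: 0 + 3(371.7) = 1115
Total out = 2559 mol/s; y_CO₂ = 743.5 / 2559 = 0.2905.

0.291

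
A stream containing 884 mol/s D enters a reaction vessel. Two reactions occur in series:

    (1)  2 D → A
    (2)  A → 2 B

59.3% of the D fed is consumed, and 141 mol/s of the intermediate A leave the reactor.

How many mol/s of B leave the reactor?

Conversion of D: D consumed = 2ξ₁ = 0.593 × 884 → ξ₁ = 262.1 mol/s.
A balance: n_A = 0 + 1ξ₁ − 1ξ₂ = 141 → ξ₂ = (1·262.1 − 141)/1 = 121.1 mol/s.
Outlet amounts (n = n₀ + Σ ν·ξ):
  D: 884 − 2(262.1) = 359.8
  A: 0 + 1(262.1) − 1(121.1) = 141
  B: 0 + 2(121.1) = 242.2

242 mol/s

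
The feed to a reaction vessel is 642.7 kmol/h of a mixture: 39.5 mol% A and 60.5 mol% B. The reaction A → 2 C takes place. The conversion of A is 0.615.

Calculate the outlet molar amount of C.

312 kmol/h

A reacted = 0.615 × 253.9 = 156.1 kmol/h; ν_A = −1, so ξ = 156.1/1 = 156.1 kmol/h.
Outlet amounts (n = n₀ + ν ξ):
  A: 253.9 − 1(156.1) = 97.74
  C: 0 + 2(156.1) = 312.3
  B: 388.8 (inert)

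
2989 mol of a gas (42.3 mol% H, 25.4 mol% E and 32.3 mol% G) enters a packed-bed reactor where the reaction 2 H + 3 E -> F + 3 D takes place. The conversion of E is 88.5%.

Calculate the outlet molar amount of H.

816 mol

E reacted = 0.885 × 759.2 = 671.9 mol; ν_E = −3, so ξ = 671.9/3 = 224 mol.
Outlet amounts (n = n₀ + ν ξ):
  H: 1264 − 2(224) = 816.4
  E: 759.2 − 3(224) = 87.31
  F: 0 + 1(224) = 224
  D: 0 + 3(224) = 671.9
  G: 965.4 (inert)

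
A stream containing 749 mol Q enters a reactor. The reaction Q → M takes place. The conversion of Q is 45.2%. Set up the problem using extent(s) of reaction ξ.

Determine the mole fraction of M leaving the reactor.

Q reacted = 0.452 × 749 = 338.5 mol; ν_Q = −1, so ξ = 338.5/1 = 338.5 mol.
Outlet amounts (n = n₀ + ν ξ):
  Q: 749 − 1(338.5) = 410.5
  M: 0 + 1(338.5) = 338.5
Total out = 749 mol; y_M = 338.5 / 749 = 0.452.

0.452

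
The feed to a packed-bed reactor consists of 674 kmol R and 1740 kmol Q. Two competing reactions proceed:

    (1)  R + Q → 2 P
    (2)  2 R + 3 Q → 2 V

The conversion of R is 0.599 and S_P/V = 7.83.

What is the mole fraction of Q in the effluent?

Conversion of R: R consumed = 0.599 × 674 = 403.7 kmol = 1ξ₁ + 2ξ₂.
Selectivity: 2ξ₁ / (2ξ₂) = 7.83 → ξ₁ = 7.83 ξ₂.
Substitute: (1·7.83 + 2) ξ₂ = 403.7 → ξ₂ = 41.07 kmol, ξ₁ = 321.6 kmol.
Outlet amounts (n = n₀ + Σ ν·ξ):
  R: 674 − 1(321.6) − 2(41.07) = 270.3
  Q: 1740 − 1(321.6) − 3(41.07) = 1295
  P: 0 + 2(321.6) = 643.2
  V: 0 + 2(41.07) = 82.14
Total out = 2291 kmol; y_Q = 1295 / 2291 = 0.5654.

0.565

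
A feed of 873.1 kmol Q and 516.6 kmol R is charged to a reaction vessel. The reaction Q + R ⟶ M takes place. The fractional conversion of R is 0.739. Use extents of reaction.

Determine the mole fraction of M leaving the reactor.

0.379

R reacted = 0.739 × 516.6 = 381.8 kmol; ν_R = −1, so ξ = 381.8/1 = 381.8 kmol.
Outlet amounts (n = n₀ + ν ξ):
  Q: 873.1 − 1(381.8) = 491.3
  R: 516.6 − 1(381.8) = 134.8
  M: 0 + 1(381.8) = 381.8
Total out = 1008 kmol; y_M = 381.8 / 1008 = 0.3788.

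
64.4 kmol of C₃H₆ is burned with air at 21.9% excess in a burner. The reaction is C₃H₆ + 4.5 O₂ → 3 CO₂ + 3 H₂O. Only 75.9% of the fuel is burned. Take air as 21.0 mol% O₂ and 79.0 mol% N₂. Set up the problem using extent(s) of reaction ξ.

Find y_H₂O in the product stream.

0.0828

Stoichiometric O₂ = 4.5 × 64.4 = 289.8 kmol; O₂ fed = 289.8 × 1.219 = 353.3 kmol.
N₂ fed = 353.3 × 79/21 = 1329 kmol.
Fuel reacted = 0.759 × 64.4 → ξ = 48.88 kmol.
Outlet (n = n₀ + ν ξ):
  C₃H₆: 64.4 − 1(48.88) = 15.52
  O₂: 353.3 − 4.5(48.88) = 133.3
  N₂: 1329 (inert)
  CO₂: 0 + 3(48.88) = 146.6
  H₂O: 0 + 3(48.88) = 146.6
Total out = 1771 kmol; y_H₂O = 146.6 / 1771 = 0.0828.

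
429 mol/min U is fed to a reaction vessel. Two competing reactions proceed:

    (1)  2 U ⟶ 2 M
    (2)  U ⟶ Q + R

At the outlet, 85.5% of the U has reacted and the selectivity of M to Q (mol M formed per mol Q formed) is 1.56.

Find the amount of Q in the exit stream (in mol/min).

Conversion of U: U consumed = 0.855 × 429 = 366.8 mol/min = 2ξ₁ + 1ξ₂.
Selectivity: 2ξ₁ / (1ξ₂) = 1.56 → ξ₁ = 0.78 ξ₂.
Substitute: (2·0.78 + 1) ξ₂ = 366.8 → ξ₂ = 143.3 mol/min, ξ₁ = 111.8 mol/min.
Outlet amounts (n = n₀ + Σ ν·ξ):
  U: 429 − 2(111.8) − 1(143.3) = 62.2
  M: 0 + 2(111.8) = 223.5
  Q: 0 + 1(143.3) = 143.3
  R: 0 + 1(143.3) = 143.3

143 mol/min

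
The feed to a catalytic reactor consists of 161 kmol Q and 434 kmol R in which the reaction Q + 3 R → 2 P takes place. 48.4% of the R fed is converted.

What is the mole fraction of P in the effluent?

R reacted = 0.484 × 434 = 210.1 kmol; ν_R = −3, so ξ = 210.1/3 = 70.02 kmol.
Outlet amounts (n = n₀ + ν ξ):
  Q: 161 − 1(70.02) = 90.98
  R: 434 − 3(70.02) = 223.9
  P: 0 + 2(70.02) = 140
Total out = 455 kmol; y_P = 140 / 455 = 0.3078.

0.308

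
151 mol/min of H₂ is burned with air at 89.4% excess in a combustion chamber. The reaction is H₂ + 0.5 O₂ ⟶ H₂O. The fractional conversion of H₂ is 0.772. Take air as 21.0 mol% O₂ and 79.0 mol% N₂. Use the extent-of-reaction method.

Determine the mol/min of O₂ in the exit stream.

Stoichiometric O₂ = 0.5 × 151 = 75.5 mol/min; O₂ fed = 75.5 × 1.894 = 143 mol/min.
N₂ fed = 143 × 79/21 = 537.9 mol/min.
Fuel reacted = 0.772 × 151 → ξ = 116.6 mol/min.
Outlet (n = n₀ + ν ξ):
  H₂: 151 − 1(116.6) = 34.43
  O₂: 143 − 0.5(116.6) = 84.71
  N₂: 537.9 (inert)
  H₂O: 0 + 1(116.6) = 116.6

84.7 mol/min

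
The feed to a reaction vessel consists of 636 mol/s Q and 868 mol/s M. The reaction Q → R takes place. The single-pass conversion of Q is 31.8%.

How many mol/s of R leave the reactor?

202 mol/s

Q reacted = 0.318 × 636 = 202.2 mol/s; ν_Q = −1, so ξ = 202.2/1 = 202.2 mol/s.
Outlet amounts (n = n₀ + ν ξ):
  Q: 636 − 1(202.2) = 433.8
  R: 0 + 1(202.2) = 202.2
  M: 868 (inert)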